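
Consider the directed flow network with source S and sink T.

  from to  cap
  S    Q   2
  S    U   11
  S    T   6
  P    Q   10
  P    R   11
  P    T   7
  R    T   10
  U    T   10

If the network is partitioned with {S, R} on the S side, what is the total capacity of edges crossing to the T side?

Edges leaving {S, R}: S→Q (2), S→U (11), S→T (6), R→T (10).
Cut capacity = 2 + 11 + 6 + 10 = 29.

29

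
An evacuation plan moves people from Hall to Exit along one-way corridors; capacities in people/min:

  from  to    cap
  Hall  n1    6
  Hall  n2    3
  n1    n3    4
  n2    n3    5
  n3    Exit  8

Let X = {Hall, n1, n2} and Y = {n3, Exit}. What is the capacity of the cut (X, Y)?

Edges leaving {Hall, n1, n2}: n1→n3 (4), n2→n3 (5).
Cut capacity = 4 + 5 = 9.

9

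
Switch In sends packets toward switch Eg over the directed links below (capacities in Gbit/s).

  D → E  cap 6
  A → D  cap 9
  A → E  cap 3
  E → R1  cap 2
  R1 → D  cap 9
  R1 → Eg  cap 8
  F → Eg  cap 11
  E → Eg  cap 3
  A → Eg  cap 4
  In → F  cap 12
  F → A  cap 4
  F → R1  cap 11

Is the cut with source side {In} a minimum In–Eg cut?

Yes — it is a minimum cut (capacity 12).

Given cut capacity: 12 = 12.
Augment In→F→Eg: bottleneck 11, flow now 11.
Augment In→F→R1→Eg: bottleneck 1, flow now 12.
No augmenting path remains; maximum flow = 12.
Cut capacity 12 equals the max flow, so it is a minimum cut.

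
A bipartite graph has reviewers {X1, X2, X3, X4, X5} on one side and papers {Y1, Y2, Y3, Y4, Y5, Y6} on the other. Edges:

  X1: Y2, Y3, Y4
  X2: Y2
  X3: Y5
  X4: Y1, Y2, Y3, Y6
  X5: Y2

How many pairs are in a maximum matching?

Unit-capacity flow: source→left, listed edges, right→sink; max matching = max flow.
Augmenting path X1→Y2 (+1); matched 1.
Augmenting path X3→Y5 (+1); matched 2.
Augmenting path X4→Y1 (+1); matched 3.
Augmenting path X2→Y2→X1→Y3 (+1); matched 4.
No augmenting path remains; maximum matching = 4.
König certificate: {X1, X3, X4, Y2} is a vertex cover of size 4 (every listed pair touches it), so no matching can be larger.

4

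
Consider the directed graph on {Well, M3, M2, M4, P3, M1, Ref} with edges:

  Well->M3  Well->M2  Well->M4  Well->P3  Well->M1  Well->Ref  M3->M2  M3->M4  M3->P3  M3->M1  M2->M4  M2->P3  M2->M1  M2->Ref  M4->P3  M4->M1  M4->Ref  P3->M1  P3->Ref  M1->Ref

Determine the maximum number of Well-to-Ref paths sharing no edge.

Assign every edge capacity 1; by Menger, the answer equals the max flow.
Path Well→Ref (+1); total 1.
Path Well→M2→Ref (+1); total 2.
Path Well→M4→Ref (+1); total 3.
Path Well→P3→Ref (+1); total 4.
Path Well→M1→Ref (+1); total 5.
No residual Well→Ref path; max flow = 5.
Certifying cut of size 5: {M1→Ref, M2→Ref, M4→Ref, P3→Ref, Well→Ref}.

5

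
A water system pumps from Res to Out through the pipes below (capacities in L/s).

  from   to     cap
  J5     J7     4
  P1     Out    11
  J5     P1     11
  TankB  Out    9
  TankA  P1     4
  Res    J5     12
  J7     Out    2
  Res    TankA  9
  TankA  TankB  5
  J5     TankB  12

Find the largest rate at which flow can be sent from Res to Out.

Augment Res→J5→TankB→Out: bottleneck 9, flow now 9.
Augment Res→J5→J7→Out: bottleneck 2, flow now 11.
Augment Res→J5→P1→Out: bottleneck 1, flow now 12.
Augment Res→TankA→P1→Out: bottleneck 4, flow now 16.
Augment Res→TankA→TankB→J5→P1→Out: bottleneck 5, flow now 21. (uses reverse residual edge)
No augmenting path remains; maximum flow = 21.
In the residual graph, reachable from Res: {Res}.
Min-cut edges: Res→J5 (12), Res→TankA (9); capacity 12 + 9 = 21.
This cut is saturated, so no flow can exceed 21.

21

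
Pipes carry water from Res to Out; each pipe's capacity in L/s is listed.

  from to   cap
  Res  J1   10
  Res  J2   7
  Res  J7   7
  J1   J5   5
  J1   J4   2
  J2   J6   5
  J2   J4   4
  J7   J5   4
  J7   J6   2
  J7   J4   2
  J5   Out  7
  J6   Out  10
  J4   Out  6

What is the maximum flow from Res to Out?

20

Augment Res→J1→J5→Out: bottleneck 5, flow now 5.
Augment Res→J1→J4→Out: bottleneck 2, flow now 7.
Augment Res→J2→J6→Out: bottleneck 5, flow now 12.
Augment Res→J2→J4→Out: bottleneck 2, flow now 14.
Augment Res→J7→J5→Out: bottleneck 2, flow now 16.
Augment Res→J7→J6→Out: bottleneck 2, flow now 18.
Augment Res→J7→J4→Out: bottleneck 2, flow now 20.
No augmenting path remains; maximum flow = 20.
In the residual graph, reachable from Res: {Res, J1, J7, J5}.
Min-cut edges: Res→J2 (7), J1→J4 (2), J7→J6 (2), J7→J4 (2), J5→Out (7); capacity 7 + 2 + 2 + 2 + 7 = 20.
This cut is saturated, so no flow can exceed 20.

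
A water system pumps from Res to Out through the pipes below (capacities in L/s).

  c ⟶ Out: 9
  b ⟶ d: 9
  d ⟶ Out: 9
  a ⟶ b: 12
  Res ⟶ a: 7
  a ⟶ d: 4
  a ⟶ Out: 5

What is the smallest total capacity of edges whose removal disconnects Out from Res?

7

Augment Res→a→Out: bottleneck 5, flow now 5.
Augment Res→a→d→Out: bottleneck 2, flow now 7.
No augmenting path remains; maximum flow = 7.
By max-flow min-cut, the minimum cut capacity equals the max flow.
In the residual graph, reachable from Res: {Res}.
Min-cut edges: Res→a (7); capacity 7 = 7.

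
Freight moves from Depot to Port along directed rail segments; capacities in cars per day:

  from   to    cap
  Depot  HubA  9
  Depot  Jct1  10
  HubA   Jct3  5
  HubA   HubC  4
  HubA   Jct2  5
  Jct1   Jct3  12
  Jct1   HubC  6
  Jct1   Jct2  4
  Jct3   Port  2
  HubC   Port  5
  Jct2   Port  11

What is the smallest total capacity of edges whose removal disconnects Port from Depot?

16

Augment Depot→HubA→Jct3→Port: bottleneck 2, flow now 2.
Augment Depot→HubA→HubC→Port: bottleneck 4, flow now 6.
Augment Depot→HubA→Jct2→Port: bottleneck 3, flow now 9.
Augment Depot→Jct1→HubC→Port: bottleneck 1, flow now 10.
Augment Depot→Jct1→Jct2→Port: bottleneck 4, flow now 14.
Augment Depot→Jct1→Jct3→HubA→Jct2→Port: bottleneck 2, flow now 16. (uses reverse residual edge)
No augmenting path remains; maximum flow = 16.
By max-flow min-cut, the minimum cut capacity equals the max flow.
In the residual graph, reachable from Depot: {Depot, HubA, Jct1, Jct3, HubC}.
Min-cut edges: HubA→Jct2 (5), Jct1→Jct2 (4), Jct3→Port (2), HubC→Port (5); capacity 5 + 4 + 2 + 5 = 16.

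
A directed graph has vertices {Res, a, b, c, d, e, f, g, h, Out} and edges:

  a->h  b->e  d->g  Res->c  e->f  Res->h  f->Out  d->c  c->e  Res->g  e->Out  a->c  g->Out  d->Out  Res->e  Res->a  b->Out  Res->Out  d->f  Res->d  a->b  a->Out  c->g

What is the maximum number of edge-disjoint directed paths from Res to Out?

Assign every edge capacity 1; by Menger, the answer equals the max flow.
Path Res→Out (+1); total 1.
Path Res→a→Out (+1); total 2.
Path Res→d→Out (+1); total 3.
Path Res→e→Out (+1); total 4.
Path Res→g→Out (+1); total 5.
Path Res→c→e→f→Out (+1); total 6.
No residual Res→Out path; max flow = 6.
Certifying cut of size 6: {Res→Out, Res→a, Res→c, Res→d, Res→e, Res→g}.

6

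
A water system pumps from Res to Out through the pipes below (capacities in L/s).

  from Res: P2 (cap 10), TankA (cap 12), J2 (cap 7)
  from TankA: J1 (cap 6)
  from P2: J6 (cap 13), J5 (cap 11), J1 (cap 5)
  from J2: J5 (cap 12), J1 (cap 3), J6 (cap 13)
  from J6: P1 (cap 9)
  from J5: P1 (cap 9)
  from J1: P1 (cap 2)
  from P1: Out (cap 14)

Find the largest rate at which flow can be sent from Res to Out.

Augment Res→TankA→J1→P1→Out: bottleneck 2, flow now 2.
Augment Res→P2→J6→P1→Out: bottleneck 9, flow now 11.
Augment Res→P2→J5→P1→Out: bottleneck 1, flow now 12.
Augment Res→J2→J5→P1→Out: bottleneck 2, flow now 14.
No augmenting path remains; maximum flow = 14.
In the residual graph, reachable from Res: {Res, TankA, P2, J2, J6, J5, J1, P1}.
Min-cut edges: P1→Out (14); capacity 14 = 14.
This cut is saturated, so no flow can exceed 14.

14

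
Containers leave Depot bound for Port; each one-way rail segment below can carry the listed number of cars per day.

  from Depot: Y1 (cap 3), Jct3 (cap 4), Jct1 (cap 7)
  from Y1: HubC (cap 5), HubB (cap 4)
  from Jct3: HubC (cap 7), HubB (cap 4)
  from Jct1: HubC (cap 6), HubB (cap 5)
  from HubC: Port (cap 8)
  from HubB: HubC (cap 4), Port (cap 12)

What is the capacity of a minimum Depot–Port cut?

Augment Depot→Y1→HubC→Port: bottleneck 3, flow now 3.
Augment Depot→Jct3→HubC→Port: bottleneck 4, flow now 7.
Augment Depot→Jct1→HubC→Port: bottleneck 1, flow now 8.
Augment Depot→Jct1→HubB→Port: bottleneck 5, flow now 13.
Augment Depot→Jct1→HubC→Y1→HubB→Port: bottleneck 1, flow now 14. (uses reverse residual edge)
No augmenting path remains; maximum flow = 14.
By max-flow min-cut, the minimum cut capacity equals the max flow.
In the residual graph, reachable from Depot: {Depot}.
Min-cut edges: Depot→Y1 (3), Depot→Jct3 (4), Depot→Jct1 (7); capacity 3 + 4 + 7 = 14.

14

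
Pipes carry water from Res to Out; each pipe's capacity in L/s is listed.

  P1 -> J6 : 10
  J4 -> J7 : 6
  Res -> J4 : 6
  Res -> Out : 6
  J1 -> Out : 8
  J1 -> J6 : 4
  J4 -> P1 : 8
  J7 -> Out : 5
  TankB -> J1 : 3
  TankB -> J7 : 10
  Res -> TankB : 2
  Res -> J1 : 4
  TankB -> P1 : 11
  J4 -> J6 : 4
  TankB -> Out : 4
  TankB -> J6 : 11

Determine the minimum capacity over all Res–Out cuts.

Augment Res→Out: bottleneck 6, flow now 6.
Augment Res→TankB→Out: bottleneck 2, flow now 8.
Augment Res→J1→Out: bottleneck 4, flow now 12.
Augment Res→J4→J7→Out: bottleneck 5, flow now 17.
No augmenting path remains; maximum flow = 17.
By max-flow min-cut, the minimum cut capacity equals the max flow.
In the residual graph, reachable from Res: {Res, J4, J7, P1, J6}.
Min-cut edges: Res→TankB (2), Res→J1 (4), Res→Out (6), J7→Out (5); capacity 2 + 4 + 6 + 5 = 17.

17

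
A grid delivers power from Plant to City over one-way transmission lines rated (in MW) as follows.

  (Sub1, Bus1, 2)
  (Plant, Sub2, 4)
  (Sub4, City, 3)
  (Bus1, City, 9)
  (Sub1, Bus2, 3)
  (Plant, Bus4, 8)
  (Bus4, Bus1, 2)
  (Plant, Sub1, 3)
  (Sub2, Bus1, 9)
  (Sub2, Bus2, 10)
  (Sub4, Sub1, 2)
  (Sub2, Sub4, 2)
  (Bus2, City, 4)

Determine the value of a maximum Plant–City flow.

Augment Plant→Sub2→Sub4→City: bottleneck 2, flow now 2.
Augment Plant→Sub2→Bus1→City: bottleneck 2, flow now 4.
Augment Plant→Bus4→Bus1→City: bottleneck 2, flow now 6.
Augment Plant→Sub1→Bus1→City: bottleneck 2, flow now 8.
Augment Plant→Sub1→Bus2→City: bottleneck 1, flow now 9.
No augmenting path remains; maximum flow = 9.
In the residual graph, reachable from Plant: {Plant, Bus4}.
Min-cut edges: Plant→Sub2 (4), Plant→Sub1 (3), Bus4→Bus1 (2); capacity 4 + 3 + 2 = 9.
This cut is saturated, so no flow can exceed 9.

9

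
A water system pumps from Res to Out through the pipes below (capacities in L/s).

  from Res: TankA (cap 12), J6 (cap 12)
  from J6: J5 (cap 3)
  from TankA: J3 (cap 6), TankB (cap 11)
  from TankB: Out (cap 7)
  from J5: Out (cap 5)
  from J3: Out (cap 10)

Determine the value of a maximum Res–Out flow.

15

Augment Res→J6→J5→Out: bottleneck 3, flow now 3.
Augment Res→TankA→TankB→Out: bottleneck 7, flow now 10.
Augment Res→TankA→J3→Out: bottleneck 5, flow now 15.
No augmenting path remains; maximum flow = 15.
In the residual graph, reachable from Res: {Res, J6}.
Min-cut edges: Res→TankA (12), J6→J5 (3); capacity 12 + 3 = 15.
This cut is saturated, so no flow can exceed 15.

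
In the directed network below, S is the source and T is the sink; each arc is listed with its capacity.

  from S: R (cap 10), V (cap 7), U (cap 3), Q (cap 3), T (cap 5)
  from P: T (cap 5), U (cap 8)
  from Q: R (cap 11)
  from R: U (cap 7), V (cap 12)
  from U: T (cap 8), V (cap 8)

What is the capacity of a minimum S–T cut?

Augment S→T: bottleneck 5, flow now 5.
Augment S→U→T: bottleneck 3, flow now 8.
Augment S→R→U→T: bottleneck 5, flow now 13.
No augmenting path remains; maximum flow = 13.
By max-flow min-cut, the minimum cut capacity equals the max flow.
In the residual graph, reachable from S: {S, Q, R, U, V}.
Min-cut edges: S→T (5), U→T (8); capacity 5 + 8 = 13.

13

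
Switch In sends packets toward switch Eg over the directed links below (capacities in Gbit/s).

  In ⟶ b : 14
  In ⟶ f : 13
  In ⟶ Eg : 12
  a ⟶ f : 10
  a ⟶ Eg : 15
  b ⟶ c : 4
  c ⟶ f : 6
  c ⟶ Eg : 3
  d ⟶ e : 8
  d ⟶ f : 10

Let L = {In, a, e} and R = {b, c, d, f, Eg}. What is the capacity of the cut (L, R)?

64

Edges leaving {In, a, e}: In→b (14), In→f (13), In→Eg (12), a→f (10), a→Eg (15).
Cut capacity = 14 + 13 + 12 + 10 + 15 = 64.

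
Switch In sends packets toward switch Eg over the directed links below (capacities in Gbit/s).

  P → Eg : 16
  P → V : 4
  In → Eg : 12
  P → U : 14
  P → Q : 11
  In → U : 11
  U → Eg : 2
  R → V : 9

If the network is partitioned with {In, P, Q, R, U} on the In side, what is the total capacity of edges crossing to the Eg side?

43

Edges leaving {In, P, Q, R, U}: In→Eg (12), P→V (4), P→Eg (16), R→V (9), U→Eg (2).
Cut capacity = 12 + 4 + 16 + 9 + 2 = 43.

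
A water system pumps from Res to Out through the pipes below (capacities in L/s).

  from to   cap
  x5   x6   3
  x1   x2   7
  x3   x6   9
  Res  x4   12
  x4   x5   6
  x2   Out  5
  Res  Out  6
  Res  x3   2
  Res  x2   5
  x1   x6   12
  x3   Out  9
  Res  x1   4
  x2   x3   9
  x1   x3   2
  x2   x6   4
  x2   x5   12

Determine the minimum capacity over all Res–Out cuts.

Augment Res→Out: bottleneck 6, flow now 6.
Augment Res→x2→Out: bottleneck 5, flow now 11.
Augment Res→x3→Out: bottleneck 2, flow now 13.
Augment Res→x1→x3→Out: bottleneck 2, flow now 15.
Augment Res→x1→x2→x3→Out: bottleneck 2, flow now 17.
No augmenting path remains; maximum flow = 17.
By max-flow min-cut, the minimum cut capacity equals the max flow.
In the residual graph, reachable from Res: {Res, x4, x5, x6}.
Min-cut edges: Res→x1 (4), Res→x2 (5), Res→x3 (2), Res→Out (6); capacity 4 + 5 + 2 + 6 = 17.

17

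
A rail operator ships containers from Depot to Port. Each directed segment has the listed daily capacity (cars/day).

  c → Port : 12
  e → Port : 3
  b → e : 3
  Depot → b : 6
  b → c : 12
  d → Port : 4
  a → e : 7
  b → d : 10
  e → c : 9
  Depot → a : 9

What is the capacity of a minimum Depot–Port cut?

13

Augment Depot→a→e→Port: bottleneck 3, flow now 3.
Augment Depot→b→c→Port: bottleneck 6, flow now 9.
Augment Depot→a→e→c→Port: bottleneck 4, flow now 13.
No augmenting path remains; maximum flow = 13.
By max-flow min-cut, the minimum cut capacity equals the max flow.
In the residual graph, reachable from Depot: {Depot, a}.
Min-cut edges: Depot→b (6), a→e (7); capacity 6 + 7 = 13.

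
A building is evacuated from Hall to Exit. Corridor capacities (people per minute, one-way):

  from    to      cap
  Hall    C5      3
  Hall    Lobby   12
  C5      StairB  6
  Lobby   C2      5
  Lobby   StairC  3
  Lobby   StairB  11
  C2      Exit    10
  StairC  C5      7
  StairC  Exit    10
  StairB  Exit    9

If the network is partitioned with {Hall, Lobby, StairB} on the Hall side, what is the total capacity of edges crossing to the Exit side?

20

Edges leaving {Hall, Lobby, StairB}: Hall→C5 (3), Lobby→C2 (5), Lobby→StairC (3), StairB→Exit (9).
Cut capacity = 3 + 5 + 3 + 9 = 20.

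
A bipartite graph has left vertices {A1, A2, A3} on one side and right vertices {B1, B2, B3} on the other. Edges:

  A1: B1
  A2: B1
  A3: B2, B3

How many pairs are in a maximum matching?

2

Unit-capacity flow: source→left, listed edges, right→sink; max matching = max flow.
Augmenting path A1→B1 (+1); matched 1.
Augmenting path A3→B2 (+1); matched 2.
No augmenting path remains; maximum matching = 2.
König certificate: {A3, B1} is a vertex cover of size 2 (every listed pair touches it), so no matching can be larger.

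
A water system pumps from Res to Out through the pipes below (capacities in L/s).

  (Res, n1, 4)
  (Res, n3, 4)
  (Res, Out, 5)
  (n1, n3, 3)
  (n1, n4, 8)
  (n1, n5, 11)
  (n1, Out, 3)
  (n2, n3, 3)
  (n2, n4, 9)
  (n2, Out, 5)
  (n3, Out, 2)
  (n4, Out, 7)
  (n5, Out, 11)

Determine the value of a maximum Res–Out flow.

11

Augment Res→Out: bottleneck 5, flow now 5.
Augment Res→n1→Out: bottleneck 3, flow now 8.
Augment Res→n3→Out: bottleneck 2, flow now 10.
Augment Res→n1→n4→Out: bottleneck 1, flow now 11.
No augmenting path remains; maximum flow = 11.
In the residual graph, reachable from Res: {Res, n3}.
Min-cut edges: Res→n1 (4), Res→Out (5), n3→Out (2); capacity 4 + 5 + 2 = 11.
This cut is saturated, so no flow can exceed 11.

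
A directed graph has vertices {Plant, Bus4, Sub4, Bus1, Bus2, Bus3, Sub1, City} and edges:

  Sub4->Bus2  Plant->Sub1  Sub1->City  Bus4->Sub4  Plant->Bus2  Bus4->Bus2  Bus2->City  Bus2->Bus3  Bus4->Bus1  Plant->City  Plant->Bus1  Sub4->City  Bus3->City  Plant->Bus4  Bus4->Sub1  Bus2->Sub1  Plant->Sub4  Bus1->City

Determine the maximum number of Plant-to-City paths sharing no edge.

Assign every edge capacity 1; by Menger, the answer equals the max flow.
Path Plant→City (+1); total 1.
Path Plant→Sub4→City (+1); total 2.
Path Plant→Bus1→City (+1); total 3.
Path Plant→Bus2→City (+1); total 4.
Path Plant→Sub1→City (+1); total 5.
Path Plant→Bus4→Bus2→Bus3→City (+1); total 6.
No residual Plant→City path; max flow = 6.
Certifying cut of size 6: {Plant→Bus1, Plant→Bus2, Plant→Bus4, Plant→City, Plant→Sub1, Plant→Sub4}.

6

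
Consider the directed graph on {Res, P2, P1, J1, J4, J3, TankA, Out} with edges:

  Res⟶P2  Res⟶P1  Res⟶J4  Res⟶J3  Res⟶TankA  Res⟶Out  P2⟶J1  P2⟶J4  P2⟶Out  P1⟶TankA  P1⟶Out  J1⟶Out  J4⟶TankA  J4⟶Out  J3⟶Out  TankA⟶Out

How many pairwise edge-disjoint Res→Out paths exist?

Assign every edge capacity 1; by Menger, the answer equals the max flow.
Path Res→Out (+1); total 1.
Path Res→P2→Out (+1); total 2.
Path Res→P1→Out (+1); total 3.
Path Res→J4→Out (+1); total 4.
Path Res→J3→Out (+1); total 5.
Path Res→TankA→Out (+1); total 6.
No residual Res→Out path; max flow = 6.
Certifying cut of size 6: {Res→J3, Res→J4, Res→Out, Res→P1, Res→P2, Res→TankA}.

6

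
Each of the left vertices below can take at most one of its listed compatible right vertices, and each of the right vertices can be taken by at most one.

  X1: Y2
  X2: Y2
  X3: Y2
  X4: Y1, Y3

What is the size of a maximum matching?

2

Unit-capacity flow: source→left, listed edges, right→sink; max matching = max flow.
Augmenting path X1→Y2 (+1); matched 1.
Augmenting path X4→Y1 (+1); matched 2.
No augmenting path remains; maximum matching = 2.
König certificate: {X4, Y2} is a vertex cover of size 2 (every listed pair touches it), so no matching can be larger.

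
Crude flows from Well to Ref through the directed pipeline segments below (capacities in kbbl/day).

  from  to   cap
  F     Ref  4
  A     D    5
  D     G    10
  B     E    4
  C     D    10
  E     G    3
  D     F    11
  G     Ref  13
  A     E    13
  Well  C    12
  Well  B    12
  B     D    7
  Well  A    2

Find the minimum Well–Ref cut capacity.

Augment Well→A→D→F→Ref: bottleneck 2, flow now 2.
Augment Well→B→D→F→Ref: bottleneck 2, flow now 4.
Augment Well→B→D→G→Ref: bottleneck 5, flow now 9.
Augment Well→B→E→G→Ref: bottleneck 3, flow now 12.
Augment Well→C→D→G→Ref: bottleneck 5, flow now 17.
No augmenting path remains; maximum flow = 17.
By max-flow min-cut, the minimum cut capacity equals the max flow.
In the residual graph, reachable from Well: {Well, A, B, C, D, E, F}.
Min-cut edges: D→G (10), E→G (3), F→Ref (4); capacity 10 + 3 + 4 = 17.

17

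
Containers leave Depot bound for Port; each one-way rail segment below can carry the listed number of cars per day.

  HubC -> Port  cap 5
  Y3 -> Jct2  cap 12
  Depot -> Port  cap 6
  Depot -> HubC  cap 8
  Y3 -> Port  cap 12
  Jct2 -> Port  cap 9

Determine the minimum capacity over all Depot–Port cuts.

Augment Depot→Port: bottleneck 6, flow now 6.
Augment Depot→HubC→Port: bottleneck 5, flow now 11.
No augmenting path remains; maximum flow = 11.
By max-flow min-cut, the minimum cut capacity equals the max flow.
In the residual graph, reachable from Depot: {Depot, HubC}.
Min-cut edges: Depot→Port (6), HubC→Port (5); capacity 6 + 5 = 11.

11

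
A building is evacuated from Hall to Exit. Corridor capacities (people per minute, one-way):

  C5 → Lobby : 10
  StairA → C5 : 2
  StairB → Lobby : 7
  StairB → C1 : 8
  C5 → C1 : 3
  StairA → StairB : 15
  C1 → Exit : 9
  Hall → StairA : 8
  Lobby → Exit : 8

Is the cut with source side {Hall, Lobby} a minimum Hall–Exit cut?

Given cut capacity: 8 + 8 = 16.
Augment Hall→StairA→StairB→Lobby→Exit: bottleneck 7, flow now 7.
Augment Hall→StairA→StairB→C1→Exit: bottleneck 1, flow now 8.
No augmenting path remains; maximum flow = 8.
In the residual graph, reachable from Hall: {Hall}.
Min-cut edges: Hall→StairA (8); capacity 8 = 8.
Cut capacity 16 exceeds the max flow 8, so it is not minimum.

No — its capacity is 16, but the minimum cut has capacity 8.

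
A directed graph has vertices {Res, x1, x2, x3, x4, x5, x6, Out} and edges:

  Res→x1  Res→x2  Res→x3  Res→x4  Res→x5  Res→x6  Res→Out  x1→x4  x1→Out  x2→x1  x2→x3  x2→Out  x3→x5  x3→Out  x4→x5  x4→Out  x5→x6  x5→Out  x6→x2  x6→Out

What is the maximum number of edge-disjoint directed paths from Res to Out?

7

Assign every edge capacity 1; by Menger, the answer equals the max flow.
Path Res→Out (+1); total 1.
Path Res→x1→Out (+1); total 2.
Path Res→x2→Out (+1); total 3.
Path Res→x3→Out (+1); total 4.
Path Res→x4→Out (+1); total 5.
Path Res→x5→Out (+1); total 6.
Path Res→x6→Out (+1); total 7.
No residual Res→Out path; max flow = 7.
Certifying cut of size 7: {Res→Out, Res→x1, Res→x2, Res→x3, Res→x4, Res→x5, Res→x6}.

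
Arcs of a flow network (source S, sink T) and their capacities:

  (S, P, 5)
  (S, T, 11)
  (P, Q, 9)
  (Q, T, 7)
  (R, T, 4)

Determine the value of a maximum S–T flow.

16

Augment S→T: bottleneck 11, flow now 11.
Augment S→P→Q→T: bottleneck 5, flow now 16.
No augmenting path remains; maximum flow = 16.
In the residual graph, reachable from S: {S}.
Min-cut edges: S→P (5), S→T (11); capacity 5 + 11 = 16.
This cut is saturated, so no flow can exceed 16.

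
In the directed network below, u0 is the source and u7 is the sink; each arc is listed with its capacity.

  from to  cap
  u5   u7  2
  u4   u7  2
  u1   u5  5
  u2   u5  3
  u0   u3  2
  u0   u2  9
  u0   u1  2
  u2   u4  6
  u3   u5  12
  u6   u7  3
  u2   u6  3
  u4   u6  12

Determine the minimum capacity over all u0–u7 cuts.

Augment u0→u1→u5→u7: bottleneck 2, flow now 2.
Augment u0→u2→u4→u7: bottleneck 2, flow now 4.
Augment u0→u2→u6→u7: bottleneck 3, flow now 7.
No augmenting path remains; maximum flow = 7.
By max-flow min-cut, the minimum cut capacity equals the max flow.
In the residual graph, reachable from u0: {u0, u1, u2, u3, u4, u5, u6}.
Min-cut edges: u4→u7 (2), u5→u7 (2), u6→u7 (3); capacity 2 + 2 + 3 = 7.

7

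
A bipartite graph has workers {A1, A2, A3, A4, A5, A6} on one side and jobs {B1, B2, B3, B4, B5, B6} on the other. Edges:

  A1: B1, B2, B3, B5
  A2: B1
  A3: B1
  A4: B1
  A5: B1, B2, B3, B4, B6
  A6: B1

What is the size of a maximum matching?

Unit-capacity flow: source→left, listed edges, right→sink; max matching = max flow.
Augmenting path A1→B1 (+1); matched 1.
Augmenting path A5→B2 (+1); matched 2.
Augmenting path A2→B1→A1→B3 (+1); matched 3.
No augmenting path remains; maximum matching = 3.
König certificate: {A1, A5, B1} is a vertex cover of size 3 (every listed pair touches it), so no matching can be larger.

3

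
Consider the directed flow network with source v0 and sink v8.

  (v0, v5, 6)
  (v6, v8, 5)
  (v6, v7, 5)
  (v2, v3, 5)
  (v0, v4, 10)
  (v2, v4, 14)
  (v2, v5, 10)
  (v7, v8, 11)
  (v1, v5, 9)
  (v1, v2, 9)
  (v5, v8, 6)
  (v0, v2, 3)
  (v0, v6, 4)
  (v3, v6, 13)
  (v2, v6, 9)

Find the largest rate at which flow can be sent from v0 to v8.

13

Augment v0→v5→v8: bottleneck 6, flow now 6.
Augment v0→v6→v8: bottleneck 4, flow now 10.
Augment v0→v2→v6→v8: bottleneck 1, flow now 11.
Augment v0→v2→v6→v7→v8: bottleneck 2, flow now 13.
No augmenting path remains; maximum flow = 13.
In the residual graph, reachable from v0: {v0, v4}.
Min-cut edges: v0→v2 (3), v0→v5 (6), v0→v6 (4); capacity 3 + 6 + 4 = 13.
This cut is saturated, so no flow can exceed 13.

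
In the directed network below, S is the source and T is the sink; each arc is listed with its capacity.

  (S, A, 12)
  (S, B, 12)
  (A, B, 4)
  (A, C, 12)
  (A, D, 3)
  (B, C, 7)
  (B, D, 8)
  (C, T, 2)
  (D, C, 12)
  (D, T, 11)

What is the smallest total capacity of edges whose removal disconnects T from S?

Augment S→A→C→T: bottleneck 2, flow now 2.
Augment S→A→D→T: bottleneck 3, flow now 5.
Augment S→B→D→T: bottleneck 8, flow now 13.
No augmenting path remains; maximum flow = 13.
By max-flow min-cut, the minimum cut capacity equals the max flow.
In the residual graph, reachable from S: {S, A, B, C}.
Min-cut edges: A→D (3), B→D (8), C→T (2); capacity 3 + 8 + 2 = 13.

13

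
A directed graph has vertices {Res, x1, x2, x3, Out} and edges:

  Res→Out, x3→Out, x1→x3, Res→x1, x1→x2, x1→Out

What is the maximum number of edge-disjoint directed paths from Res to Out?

2

Assign every edge capacity 1; by Menger, the answer equals the max flow.
Path Res→Out (+1); total 1.
Path Res→x1→Out (+1); total 2.
No residual Res→Out path; max flow = 2.
Certifying cut of size 2: {Res→Out, Res→x1}.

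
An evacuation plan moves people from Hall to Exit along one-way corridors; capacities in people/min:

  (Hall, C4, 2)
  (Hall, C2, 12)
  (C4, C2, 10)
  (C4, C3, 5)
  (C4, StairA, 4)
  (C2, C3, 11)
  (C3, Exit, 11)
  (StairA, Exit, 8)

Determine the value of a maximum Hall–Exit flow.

13

Augment Hall→C4→C3→Exit: bottleneck 2, flow now 2.
Augment Hall→C2→C3→Exit: bottleneck 9, flow now 11.
Augment Hall→C2→C3→C4→StairA→Exit: bottleneck 2, flow now 13. (uses reverse residual edge)
No augmenting path remains; maximum flow = 13.
In the residual graph, reachable from Hall: {Hall, C2}.
Min-cut edges: Hall→C4 (2), C2→C3 (11); capacity 2 + 11 = 13.
This cut is saturated, so no flow can exceed 13.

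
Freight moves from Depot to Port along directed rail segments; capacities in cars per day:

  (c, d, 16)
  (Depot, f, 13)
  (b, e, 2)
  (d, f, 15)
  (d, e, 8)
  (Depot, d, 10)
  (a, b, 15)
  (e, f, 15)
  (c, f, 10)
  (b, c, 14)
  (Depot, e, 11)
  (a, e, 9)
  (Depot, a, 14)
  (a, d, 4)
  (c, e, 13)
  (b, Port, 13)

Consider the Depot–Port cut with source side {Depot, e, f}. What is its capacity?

Edges leaving {Depot, e, f}: Depot→a (14), Depot→d (10).
Cut capacity = 14 + 10 = 24.

24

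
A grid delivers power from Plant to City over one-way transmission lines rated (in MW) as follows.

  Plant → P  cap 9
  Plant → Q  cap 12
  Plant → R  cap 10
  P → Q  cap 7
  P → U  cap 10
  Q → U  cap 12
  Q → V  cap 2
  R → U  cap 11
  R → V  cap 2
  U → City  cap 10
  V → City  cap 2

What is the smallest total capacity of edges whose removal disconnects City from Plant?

Augment Plant→P→U→City: bottleneck 9, flow now 9.
Augment Plant→Q→U→City: bottleneck 1, flow now 10.
Augment Plant→Q→V→City: bottleneck 2, flow now 12.
No augmenting path remains; maximum flow = 12.
By max-flow min-cut, the minimum cut capacity equals the max flow.
In the residual graph, reachable from Plant: {Plant, P, Q, R, U, V}.
Min-cut edges: U→City (10), V→City (2); capacity 10 + 2 = 12.

12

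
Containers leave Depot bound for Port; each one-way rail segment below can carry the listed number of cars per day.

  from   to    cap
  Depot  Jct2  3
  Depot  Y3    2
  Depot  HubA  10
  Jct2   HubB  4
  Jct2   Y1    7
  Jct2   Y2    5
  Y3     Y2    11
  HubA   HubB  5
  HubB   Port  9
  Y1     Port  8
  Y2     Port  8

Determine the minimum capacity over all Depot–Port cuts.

10

Augment Depot→Jct2→HubB→Port: bottleneck 3, flow now 3.
Augment Depot→Y3→Y2→Port: bottleneck 2, flow now 5.
Augment Depot→HubA→HubB→Port: bottleneck 5, flow now 10.
No augmenting path remains; maximum flow = 10.
By max-flow min-cut, the minimum cut capacity equals the max flow.
In the residual graph, reachable from Depot: {Depot, HubA}.
Min-cut edges: Depot→Jct2 (3), Depot→Y3 (2), HubA→HubB (5); capacity 3 + 2 + 5 = 10.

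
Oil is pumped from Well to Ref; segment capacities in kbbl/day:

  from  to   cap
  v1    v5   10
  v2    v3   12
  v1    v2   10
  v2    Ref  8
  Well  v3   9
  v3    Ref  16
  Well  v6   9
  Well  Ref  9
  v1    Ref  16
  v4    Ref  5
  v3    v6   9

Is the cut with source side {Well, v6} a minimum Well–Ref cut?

Given cut capacity: 9 + 9 = 18.
Augment Well→Ref: bottleneck 9, flow now 9.
Augment Well→v3→Ref: bottleneck 9, flow now 18.
No augmenting path remains; maximum flow = 18.
Cut capacity 18 equals the max flow, so it is a minimum cut.

Yes — it is a minimum cut (capacity 18).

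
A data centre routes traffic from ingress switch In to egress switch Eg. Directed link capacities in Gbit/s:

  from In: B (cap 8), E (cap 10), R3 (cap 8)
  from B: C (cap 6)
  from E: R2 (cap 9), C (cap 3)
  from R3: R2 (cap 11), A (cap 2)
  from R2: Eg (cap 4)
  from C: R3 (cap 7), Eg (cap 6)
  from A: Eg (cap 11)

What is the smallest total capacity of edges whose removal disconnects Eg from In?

Augment In→B→C→Eg: bottleneck 6, flow now 6.
Augment In→E→R2→Eg: bottleneck 4, flow now 10.
Augment In→R3→A→Eg: bottleneck 2, flow now 12.
No augmenting path remains; maximum flow = 12.
By max-flow min-cut, the minimum cut capacity equals the max flow.
In the residual graph, reachable from In: {In, B, E, R3, R2, C}.
Min-cut edges: R3→A (2), R2→Eg (4), C→Eg (6); capacity 2 + 4 + 6 = 12.

12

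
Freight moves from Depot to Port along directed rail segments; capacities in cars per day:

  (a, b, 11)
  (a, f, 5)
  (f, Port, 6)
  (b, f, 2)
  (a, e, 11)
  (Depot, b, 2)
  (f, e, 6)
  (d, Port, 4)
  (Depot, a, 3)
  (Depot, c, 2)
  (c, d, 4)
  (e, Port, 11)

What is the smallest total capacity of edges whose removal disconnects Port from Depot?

Augment Depot→a→e→Port: bottleneck 3, flow now 3.
Augment Depot→b→f→Port: bottleneck 2, flow now 5.
Augment Depot→c→d→Port: bottleneck 2, flow now 7.
No augmenting path remains; maximum flow = 7.
By max-flow min-cut, the minimum cut capacity equals the max flow.
In the residual graph, reachable from Depot: {Depot}.
Min-cut edges: Depot→a (3), Depot→b (2), Depot→c (2); capacity 3 + 2 + 2 = 7.

7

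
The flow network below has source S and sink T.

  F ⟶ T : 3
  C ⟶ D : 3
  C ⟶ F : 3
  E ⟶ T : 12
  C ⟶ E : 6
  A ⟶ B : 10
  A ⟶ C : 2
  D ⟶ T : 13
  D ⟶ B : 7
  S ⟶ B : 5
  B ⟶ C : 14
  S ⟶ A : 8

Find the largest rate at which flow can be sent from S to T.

Augment S→A→C→D→T: bottleneck 2, flow now 2.
Augment S→B→C→D→T: bottleneck 1, flow now 3.
Augment S→B→C→E→T: bottleneck 4, flow now 7.
Augment S→A→B→C→E→T: bottleneck 2, flow now 9.
Augment S→A→B→C→F→T: bottleneck 3, flow now 12.
No augmenting path remains; maximum flow = 12.
In the residual graph, reachable from S: {S, A, B, C}.
Min-cut edges: C→D (3), C→E (6), C→F (3); capacity 3 + 6 + 3 = 12.
This cut is saturated, so no flow can exceed 12.

12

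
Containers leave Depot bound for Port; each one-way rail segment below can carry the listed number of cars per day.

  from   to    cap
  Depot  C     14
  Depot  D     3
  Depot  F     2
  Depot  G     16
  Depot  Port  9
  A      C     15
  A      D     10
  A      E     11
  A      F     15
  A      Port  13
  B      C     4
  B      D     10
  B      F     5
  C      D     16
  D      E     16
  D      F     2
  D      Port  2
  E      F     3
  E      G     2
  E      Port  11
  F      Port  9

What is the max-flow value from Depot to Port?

Augment Depot→Port: bottleneck 9, flow now 9.
Augment Depot→D→Port: bottleneck 2, flow now 11.
Augment Depot→F→Port: bottleneck 2, flow now 13.
Augment Depot→D→E→Port: bottleneck 1, flow now 14.
Augment Depot→C→D→E→Port: bottleneck 10, flow now 24.
Augment Depot→C→D→F→Port: bottleneck 2, flow now 26.
Augment Depot→C→D→E→F→Port: bottleneck 2, flow now 28.
No augmenting path remains; maximum flow = 28.
In the residual graph, reachable from Depot: {Depot, G}.
Min-cut edges: Depot→C (14), Depot→D (3), Depot→F (2), Depot→Port (9); capacity 14 + 3 + 2 + 9 = 28.
This cut is saturated, so no flow can exceed 28.

28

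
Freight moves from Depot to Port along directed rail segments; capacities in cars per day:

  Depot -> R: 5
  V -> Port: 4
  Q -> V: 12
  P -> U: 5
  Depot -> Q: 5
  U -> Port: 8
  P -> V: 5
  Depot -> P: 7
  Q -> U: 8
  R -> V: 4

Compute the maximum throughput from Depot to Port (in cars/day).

12

Augment Depot→P→U→Port: bottleneck 5, flow now 5.
Augment Depot→P→V→Port: bottleneck 2, flow now 7.
Augment Depot→Q→U→Port: bottleneck 3, flow now 10.
Augment Depot→Q→V→Port: bottleneck 2, flow now 12.
No augmenting path remains; maximum flow = 12.
In the residual graph, reachable from Depot: {Depot, P, Q, R, U, V}.
Min-cut edges: U→Port (8), V→Port (4); capacity 8 + 4 = 12.
This cut is saturated, so no flow can exceed 12.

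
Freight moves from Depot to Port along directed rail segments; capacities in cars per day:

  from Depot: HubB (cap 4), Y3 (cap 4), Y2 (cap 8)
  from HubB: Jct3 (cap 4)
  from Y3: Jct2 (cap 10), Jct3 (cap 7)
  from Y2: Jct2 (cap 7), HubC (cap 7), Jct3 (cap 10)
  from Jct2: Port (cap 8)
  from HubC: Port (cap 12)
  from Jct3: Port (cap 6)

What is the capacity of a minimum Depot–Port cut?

16

Augment Depot→HubB→Jct3→Port: bottleneck 4, flow now 4.
Augment Depot→Y3→Jct2→Port: bottleneck 4, flow now 8.
Augment Depot→Y2→Jct2→Port: bottleneck 4, flow now 12.
Augment Depot→Y2→HubC→Port: bottleneck 4, flow now 16.
No augmenting path remains; maximum flow = 16.
By max-flow min-cut, the minimum cut capacity equals the max flow.
In the residual graph, reachable from Depot: {Depot}.
Min-cut edges: Depot→HubB (4), Depot→Y3 (4), Depot→Y2 (8); capacity 4 + 4 + 8 = 16.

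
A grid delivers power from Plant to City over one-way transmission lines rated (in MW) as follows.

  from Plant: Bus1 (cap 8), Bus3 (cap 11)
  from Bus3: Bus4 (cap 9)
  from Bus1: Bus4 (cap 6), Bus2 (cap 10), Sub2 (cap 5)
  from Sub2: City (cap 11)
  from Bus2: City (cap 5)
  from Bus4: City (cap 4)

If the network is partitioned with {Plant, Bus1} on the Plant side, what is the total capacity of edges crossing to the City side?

32

Edges leaving {Plant, Bus1}: Plant→Bus3 (11), Bus1→Sub2 (5), Bus1→Bus2 (10), Bus1→Bus4 (6).
Cut capacity = 11 + 5 + 10 + 6 = 32.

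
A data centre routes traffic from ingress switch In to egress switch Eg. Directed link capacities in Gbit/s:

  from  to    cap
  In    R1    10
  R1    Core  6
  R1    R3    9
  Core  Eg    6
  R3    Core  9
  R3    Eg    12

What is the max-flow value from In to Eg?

Augment In→R1→Core→Eg: bottleneck 6, flow now 6.
Augment In→R1→R3→Eg: bottleneck 4, flow now 10.
No augmenting path remains; maximum flow = 10.
In the residual graph, reachable from In: {In}.
Min-cut edges: In→R1 (10); capacity 10 = 10.
This cut is saturated, so no flow can exceed 10.

10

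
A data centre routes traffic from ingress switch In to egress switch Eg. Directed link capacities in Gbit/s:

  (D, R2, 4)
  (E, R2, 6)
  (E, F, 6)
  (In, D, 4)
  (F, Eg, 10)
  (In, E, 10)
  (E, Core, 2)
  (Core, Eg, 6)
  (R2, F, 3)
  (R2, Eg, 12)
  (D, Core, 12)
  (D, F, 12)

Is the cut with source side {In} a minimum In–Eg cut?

Yes — it is a minimum cut (capacity 14).

Given cut capacity: 4 + 10 = 14.
Augment In→D→R2→Eg: bottleneck 4, flow now 4.
Augment In→E→R2→Eg: bottleneck 6, flow now 10.
Augment In→E→Core→Eg: bottleneck 2, flow now 12.
Augment In→E→F→Eg: bottleneck 2, flow now 14.
No augmenting path remains; maximum flow = 14.
Cut capacity 14 equals the max flow, so it is a minimum cut.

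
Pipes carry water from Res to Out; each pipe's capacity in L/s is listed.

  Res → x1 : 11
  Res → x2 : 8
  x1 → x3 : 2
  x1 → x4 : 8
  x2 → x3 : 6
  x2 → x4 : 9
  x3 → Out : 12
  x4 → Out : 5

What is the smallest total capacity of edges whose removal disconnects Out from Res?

13

Augment Res→x1→x3→Out: bottleneck 2, flow now 2.
Augment Res→x1→x4→Out: bottleneck 5, flow now 7.
Augment Res→x2→x3→Out: bottleneck 6, flow now 13.
No augmenting path remains; maximum flow = 13.
By max-flow min-cut, the minimum cut capacity equals the max flow.
In the residual graph, reachable from Res: {Res, x1, x2, x4}.
Min-cut edges: x1→x3 (2), x2→x3 (6), x4→Out (5); capacity 2 + 6 + 5 = 13.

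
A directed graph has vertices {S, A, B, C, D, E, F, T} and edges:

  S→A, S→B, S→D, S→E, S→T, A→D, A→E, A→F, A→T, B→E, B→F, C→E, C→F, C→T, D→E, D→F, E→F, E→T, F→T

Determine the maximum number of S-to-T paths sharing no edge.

4

Assign every edge capacity 1; by Menger, the answer equals the max flow.
Path S→T (+1); total 1.
Path S→A→T (+1); total 2.
Path S→E→T (+1); total 3.
Path S→B→F→T (+1); total 4.
No residual S→T path; max flow = 4.
Certifying cut of size 4: {E→T, F→T, S→A, S→T}.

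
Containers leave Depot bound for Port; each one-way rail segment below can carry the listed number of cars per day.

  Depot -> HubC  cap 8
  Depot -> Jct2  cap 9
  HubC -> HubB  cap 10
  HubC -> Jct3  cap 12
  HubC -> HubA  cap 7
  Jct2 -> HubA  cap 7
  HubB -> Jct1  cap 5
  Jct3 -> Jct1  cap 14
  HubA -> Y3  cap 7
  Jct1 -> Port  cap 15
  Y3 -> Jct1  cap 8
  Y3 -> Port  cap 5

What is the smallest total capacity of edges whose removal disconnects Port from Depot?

Augment Depot→HubC→HubB→Jct1→Port: bottleneck 5, flow now 5.
Augment Depot→HubC→Jct3→Jct1→Port: bottleneck 3, flow now 8.
Augment Depot→Jct2→HubA→Y3→Port: bottleneck 5, flow now 13.
Augment Depot→Jct2→HubA→Y3→Jct1→Port: bottleneck 2, flow now 15.
No augmenting path remains; maximum flow = 15.
By max-flow min-cut, the minimum cut capacity equals the max flow.
In the residual graph, reachable from Depot: {Depot, Jct2}.
Min-cut edges: Depot→HubC (8), Jct2→HubA (7); capacity 8 + 7 = 15.

15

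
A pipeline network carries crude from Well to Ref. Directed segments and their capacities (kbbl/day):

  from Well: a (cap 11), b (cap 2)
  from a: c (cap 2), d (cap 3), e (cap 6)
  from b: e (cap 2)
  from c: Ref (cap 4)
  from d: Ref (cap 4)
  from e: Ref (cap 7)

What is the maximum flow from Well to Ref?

Augment Well→a→c→Ref: bottleneck 2, flow now 2.
Augment Well→a→d→Ref: bottleneck 3, flow now 5.
Augment Well→a→e→Ref: bottleneck 6, flow now 11.
Augment Well→b→e→Ref: bottleneck 1, flow now 12.
No augmenting path remains; maximum flow = 12.
In the residual graph, reachable from Well: {Well, a, b, e}.
Min-cut edges: a→c (2), a→d (3), e→Ref (7); capacity 2 + 3 + 7 = 12.
This cut is saturated, so no flow can exceed 12.

12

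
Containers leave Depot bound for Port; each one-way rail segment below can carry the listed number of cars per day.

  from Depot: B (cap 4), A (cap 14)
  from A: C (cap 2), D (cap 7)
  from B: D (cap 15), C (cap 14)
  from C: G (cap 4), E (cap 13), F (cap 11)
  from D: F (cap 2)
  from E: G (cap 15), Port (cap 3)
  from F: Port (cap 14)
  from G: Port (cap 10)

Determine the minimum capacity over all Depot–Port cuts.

8

Augment Depot→A→C→E→Port: bottleneck 2, flow now 2.
Augment Depot→A→D→F→Port: bottleneck 2, flow now 4.
Augment Depot→B→C→E→Port: bottleneck 1, flow now 5.
Augment Depot→B→C→F→Port: bottleneck 3, flow now 8.
No augmenting path remains; maximum flow = 8.
By max-flow min-cut, the minimum cut capacity equals the max flow.
In the residual graph, reachable from Depot: {Depot, A, D}.
Min-cut edges: Depot→B (4), A→C (2), D→F (2); capacity 4 + 2 + 2 = 8.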